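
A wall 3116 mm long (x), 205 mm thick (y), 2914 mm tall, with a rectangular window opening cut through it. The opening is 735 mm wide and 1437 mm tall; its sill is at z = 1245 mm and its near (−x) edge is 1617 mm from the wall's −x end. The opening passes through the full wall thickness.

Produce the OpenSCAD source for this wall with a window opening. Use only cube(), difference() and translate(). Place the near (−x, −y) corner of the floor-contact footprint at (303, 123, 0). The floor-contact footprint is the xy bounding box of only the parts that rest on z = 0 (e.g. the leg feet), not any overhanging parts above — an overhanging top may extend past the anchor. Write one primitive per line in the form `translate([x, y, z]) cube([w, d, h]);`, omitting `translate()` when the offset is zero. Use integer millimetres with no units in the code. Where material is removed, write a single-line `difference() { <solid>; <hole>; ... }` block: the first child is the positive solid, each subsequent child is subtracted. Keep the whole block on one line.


difference() { translate([303, 123, 0]) cube([3116, 205, 2914]); translate([1920, 123, 1245]) cube([735, 205, 1437]); }


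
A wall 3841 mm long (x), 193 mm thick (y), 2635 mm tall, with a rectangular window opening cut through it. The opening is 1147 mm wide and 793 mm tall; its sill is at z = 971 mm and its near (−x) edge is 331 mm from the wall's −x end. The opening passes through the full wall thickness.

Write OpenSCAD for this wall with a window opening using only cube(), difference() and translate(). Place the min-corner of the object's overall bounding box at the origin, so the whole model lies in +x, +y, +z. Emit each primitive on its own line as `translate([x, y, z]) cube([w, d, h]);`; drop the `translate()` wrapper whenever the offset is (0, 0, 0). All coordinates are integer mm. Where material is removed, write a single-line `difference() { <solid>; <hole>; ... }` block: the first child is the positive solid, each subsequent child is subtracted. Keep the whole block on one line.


difference() { cube([3841, 193, 2635]); translate([331, 0, 971]) cube([1147, 193, 793]); }


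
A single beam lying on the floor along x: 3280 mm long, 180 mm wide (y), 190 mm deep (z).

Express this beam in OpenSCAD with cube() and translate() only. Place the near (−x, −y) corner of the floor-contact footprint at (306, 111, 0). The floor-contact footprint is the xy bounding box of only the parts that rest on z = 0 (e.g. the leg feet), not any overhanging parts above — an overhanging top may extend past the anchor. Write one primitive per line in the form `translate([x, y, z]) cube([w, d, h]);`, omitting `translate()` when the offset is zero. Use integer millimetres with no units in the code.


translate([306, 111, 0]) cube([3280, 180, 190]);


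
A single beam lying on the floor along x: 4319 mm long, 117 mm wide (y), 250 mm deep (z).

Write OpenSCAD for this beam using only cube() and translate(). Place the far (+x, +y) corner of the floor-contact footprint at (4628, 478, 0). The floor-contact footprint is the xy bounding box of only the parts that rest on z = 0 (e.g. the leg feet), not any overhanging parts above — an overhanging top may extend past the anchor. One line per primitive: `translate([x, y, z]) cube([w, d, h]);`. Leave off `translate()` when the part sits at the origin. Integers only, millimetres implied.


translate([309, 361, 0]) cube([4319, 117, 250]);


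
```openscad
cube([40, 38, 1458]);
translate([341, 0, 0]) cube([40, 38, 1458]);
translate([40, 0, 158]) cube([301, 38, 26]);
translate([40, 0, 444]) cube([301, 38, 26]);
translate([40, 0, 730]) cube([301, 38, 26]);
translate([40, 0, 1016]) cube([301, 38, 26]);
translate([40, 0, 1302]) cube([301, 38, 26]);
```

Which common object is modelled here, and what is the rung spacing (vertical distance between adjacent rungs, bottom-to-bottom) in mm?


A ladder. The rung spacing is 286 mm.

Two tall 40×38 posts with 5 short bars between them — a ladder. Adjacent rungs sit at z = 158 and z = 444, so the spacing is 444 − 158 = 286 mm.


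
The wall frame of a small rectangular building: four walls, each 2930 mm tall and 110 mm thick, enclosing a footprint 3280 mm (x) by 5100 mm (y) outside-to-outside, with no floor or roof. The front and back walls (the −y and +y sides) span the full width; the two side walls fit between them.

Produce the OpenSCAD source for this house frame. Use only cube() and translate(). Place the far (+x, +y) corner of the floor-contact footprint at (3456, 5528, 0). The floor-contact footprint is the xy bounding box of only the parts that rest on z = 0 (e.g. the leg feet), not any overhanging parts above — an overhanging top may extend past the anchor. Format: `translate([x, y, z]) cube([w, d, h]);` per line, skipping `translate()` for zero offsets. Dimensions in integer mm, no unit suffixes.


translate([176, 428, 0]) cube([3280, 110, 2930]);
translate([176, 5418, 0]) cube([3280, 110, 2930]);
translate([176, 538, 0]) cube([110, 4880, 2930]);
translate([3346, 538, 0]) cube([110, 4880, 2930]);


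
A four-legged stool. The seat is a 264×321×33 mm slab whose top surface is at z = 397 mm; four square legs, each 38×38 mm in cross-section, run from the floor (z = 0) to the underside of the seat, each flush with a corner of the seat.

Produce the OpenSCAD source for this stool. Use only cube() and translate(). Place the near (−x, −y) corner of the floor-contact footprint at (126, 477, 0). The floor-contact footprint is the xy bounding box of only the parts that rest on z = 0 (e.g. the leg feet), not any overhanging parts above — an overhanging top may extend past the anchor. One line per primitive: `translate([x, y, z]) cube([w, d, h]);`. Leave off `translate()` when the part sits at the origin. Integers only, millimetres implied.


translate([126, 477, 364]) cube([264, 321, 33]);
translate([126, 477, 0]) cube([38, 38, 364]);
translate([352, 477, 0]) cube([38, 38, 364]);
translate([126, 760, 0]) cube([38, 38, 364]);
translate([352, 760, 0]) cube([38, 38, 364]);


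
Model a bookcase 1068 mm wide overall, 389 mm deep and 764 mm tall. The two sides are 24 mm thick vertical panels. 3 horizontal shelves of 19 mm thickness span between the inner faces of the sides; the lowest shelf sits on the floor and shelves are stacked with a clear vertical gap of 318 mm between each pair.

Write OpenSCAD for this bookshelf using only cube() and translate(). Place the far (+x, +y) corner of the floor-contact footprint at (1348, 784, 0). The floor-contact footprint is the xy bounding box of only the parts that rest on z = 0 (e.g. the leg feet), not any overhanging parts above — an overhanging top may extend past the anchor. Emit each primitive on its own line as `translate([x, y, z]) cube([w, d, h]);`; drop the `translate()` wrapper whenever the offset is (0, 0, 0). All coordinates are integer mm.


translate([280, 395, 0]) cube([24, 389, 764]);
translate([1324, 395, 0]) cube([24, 389, 764]);
translate([304, 395, 0]) cube([1020, 389, 19]);
translate([304, 395, 337]) cube([1020, 389, 19]);
translate([304, 395, 674]) cube([1020, 389, 19]);


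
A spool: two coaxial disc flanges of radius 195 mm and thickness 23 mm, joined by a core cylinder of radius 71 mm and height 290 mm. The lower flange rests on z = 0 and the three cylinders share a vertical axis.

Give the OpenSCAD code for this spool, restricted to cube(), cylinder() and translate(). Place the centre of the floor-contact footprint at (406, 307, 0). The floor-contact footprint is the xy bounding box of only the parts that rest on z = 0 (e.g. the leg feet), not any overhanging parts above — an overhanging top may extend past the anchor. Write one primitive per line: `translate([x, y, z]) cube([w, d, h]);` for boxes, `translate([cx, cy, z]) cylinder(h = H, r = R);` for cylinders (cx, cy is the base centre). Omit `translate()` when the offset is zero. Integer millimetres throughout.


translate([406, 307, 0]) cylinder(h = 23, r = 195);
translate([406, 307, 23]) cylinder(h = 290, r = 71);
translate([406, 307, 313]) cylinder(h = 23, r = 195);


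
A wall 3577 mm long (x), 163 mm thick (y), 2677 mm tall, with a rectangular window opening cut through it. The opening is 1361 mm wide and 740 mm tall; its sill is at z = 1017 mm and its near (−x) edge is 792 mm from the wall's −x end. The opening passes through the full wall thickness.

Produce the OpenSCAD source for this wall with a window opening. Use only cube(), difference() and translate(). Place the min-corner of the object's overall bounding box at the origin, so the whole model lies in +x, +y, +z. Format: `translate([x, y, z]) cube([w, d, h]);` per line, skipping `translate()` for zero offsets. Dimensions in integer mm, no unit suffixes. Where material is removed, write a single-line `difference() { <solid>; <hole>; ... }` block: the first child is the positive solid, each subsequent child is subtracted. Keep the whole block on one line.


difference() { cube([3577, 163, 2677]); translate([792, 0, 1017]) cube([1361, 163, 740]); }


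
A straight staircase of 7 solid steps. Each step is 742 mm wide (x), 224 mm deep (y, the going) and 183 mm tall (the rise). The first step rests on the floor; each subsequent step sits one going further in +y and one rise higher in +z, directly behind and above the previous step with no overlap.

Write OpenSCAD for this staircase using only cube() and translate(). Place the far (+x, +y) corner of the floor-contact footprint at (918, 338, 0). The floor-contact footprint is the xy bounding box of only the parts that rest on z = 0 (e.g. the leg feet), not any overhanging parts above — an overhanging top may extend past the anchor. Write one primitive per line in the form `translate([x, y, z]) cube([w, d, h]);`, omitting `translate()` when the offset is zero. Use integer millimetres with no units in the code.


translate([176, 114, 0]) cube([742, 224, 183]);
translate([176, 338, 183]) cube([742, 224, 183]);
translate([176, 562, 366]) cube([742, 224, 183]);
translate([176, 786, 549]) cube([742, 224, 183]);
translate([176, 1010, 732]) cube([742, 224, 183]);
translate([176, 1234, 915]) cube([742, 224, 183]);
translate([176, 1458, 1098]) cube([742, 224, 183]);


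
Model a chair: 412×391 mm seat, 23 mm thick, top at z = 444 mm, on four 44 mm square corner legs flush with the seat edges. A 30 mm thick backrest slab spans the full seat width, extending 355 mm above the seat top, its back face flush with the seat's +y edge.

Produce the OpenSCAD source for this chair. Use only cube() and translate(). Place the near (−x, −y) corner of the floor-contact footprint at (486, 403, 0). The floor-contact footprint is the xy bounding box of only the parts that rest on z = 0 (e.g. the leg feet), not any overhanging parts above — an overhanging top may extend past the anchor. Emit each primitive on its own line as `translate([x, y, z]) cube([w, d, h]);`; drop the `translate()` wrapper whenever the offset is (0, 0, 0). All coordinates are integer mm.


translate([486, 403, 421]) cube([412, 391, 23]);
translate([486, 403, 0]) cube([44, 44, 421]);
translate([854, 403, 0]) cube([44, 44, 421]);
translate([486, 750, 0]) cube([44, 44, 421]);
translate([854, 750, 0]) cube([44, 44, 421]);
translate([486, 764, 444]) cube([412, 30, 355]);


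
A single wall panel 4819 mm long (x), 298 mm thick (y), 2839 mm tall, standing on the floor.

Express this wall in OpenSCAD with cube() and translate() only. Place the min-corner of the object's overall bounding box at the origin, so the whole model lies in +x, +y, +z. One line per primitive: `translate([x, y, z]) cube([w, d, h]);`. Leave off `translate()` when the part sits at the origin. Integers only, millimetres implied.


cube([4819, 298, 2839]);


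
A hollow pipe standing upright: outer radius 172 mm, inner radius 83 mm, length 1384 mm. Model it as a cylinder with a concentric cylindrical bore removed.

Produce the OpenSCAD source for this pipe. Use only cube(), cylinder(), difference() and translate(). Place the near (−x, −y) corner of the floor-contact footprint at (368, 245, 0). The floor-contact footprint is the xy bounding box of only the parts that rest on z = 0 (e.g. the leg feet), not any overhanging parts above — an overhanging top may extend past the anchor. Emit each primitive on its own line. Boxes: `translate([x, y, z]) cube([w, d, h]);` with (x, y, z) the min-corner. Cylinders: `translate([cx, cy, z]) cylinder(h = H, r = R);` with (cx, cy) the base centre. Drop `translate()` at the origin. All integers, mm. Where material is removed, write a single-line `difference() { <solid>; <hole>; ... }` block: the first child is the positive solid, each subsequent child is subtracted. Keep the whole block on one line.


difference() { translate([540, 417, 0]) cylinder(h = 1384, r = 172); translate([540, 417, 0]) cylinder(h = 1384, r = 83); }


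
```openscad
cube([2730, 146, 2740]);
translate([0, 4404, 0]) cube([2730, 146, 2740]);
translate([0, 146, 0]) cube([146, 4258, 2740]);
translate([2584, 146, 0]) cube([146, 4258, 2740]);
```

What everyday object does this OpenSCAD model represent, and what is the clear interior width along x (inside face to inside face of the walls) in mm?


A house (or room) frame. The interior width is 2438 mm.

Four 2740 mm walls enclosing a rectangle with no floor or roof — a room or house frame. Outside width is 2730 mm and wall thickness is 146 mm, so the interior width is 2730 − 2 × 146 = 2438 mm.


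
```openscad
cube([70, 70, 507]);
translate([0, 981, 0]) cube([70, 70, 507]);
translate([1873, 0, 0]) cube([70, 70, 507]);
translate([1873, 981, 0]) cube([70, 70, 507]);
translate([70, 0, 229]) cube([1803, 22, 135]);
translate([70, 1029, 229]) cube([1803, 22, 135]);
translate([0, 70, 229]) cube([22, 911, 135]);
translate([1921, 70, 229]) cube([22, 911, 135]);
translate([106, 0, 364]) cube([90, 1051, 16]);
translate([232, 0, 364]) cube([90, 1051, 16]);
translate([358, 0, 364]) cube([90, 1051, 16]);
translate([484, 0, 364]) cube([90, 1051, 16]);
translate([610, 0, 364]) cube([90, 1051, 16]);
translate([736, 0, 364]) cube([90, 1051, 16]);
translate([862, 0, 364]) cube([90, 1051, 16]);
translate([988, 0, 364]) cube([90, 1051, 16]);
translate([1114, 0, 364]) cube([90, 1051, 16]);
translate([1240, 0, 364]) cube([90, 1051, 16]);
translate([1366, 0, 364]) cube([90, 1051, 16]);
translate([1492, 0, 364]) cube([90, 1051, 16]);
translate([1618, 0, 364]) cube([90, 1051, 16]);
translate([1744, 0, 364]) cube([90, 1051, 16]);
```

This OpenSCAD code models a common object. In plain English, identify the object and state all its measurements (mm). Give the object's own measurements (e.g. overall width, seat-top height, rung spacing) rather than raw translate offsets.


A bed frame 1943 mm long (x) by 1051 mm wide (y). Four 70×70 mm corner posts, 507 mm tall, at the corners of the footprint. Four rails of 22 mm thickness and 135 mm height run between adjacent posts with their undersides at z = 229 mm, their outer faces flush with the outside of the frame (the two x-running rails run between the posts' inner faces; the two y-running rails run between the posts' inner faces). 14 slats, each 90 mm wide (x) and 16 mm thick, lie across the top of the two x-running rails, running the full 1051 mm width of the frame in y; along x they sit between the end posts with a 36 mm gap after the −x posts and between neighbouring slats, leaving 39 mm before the +x posts.


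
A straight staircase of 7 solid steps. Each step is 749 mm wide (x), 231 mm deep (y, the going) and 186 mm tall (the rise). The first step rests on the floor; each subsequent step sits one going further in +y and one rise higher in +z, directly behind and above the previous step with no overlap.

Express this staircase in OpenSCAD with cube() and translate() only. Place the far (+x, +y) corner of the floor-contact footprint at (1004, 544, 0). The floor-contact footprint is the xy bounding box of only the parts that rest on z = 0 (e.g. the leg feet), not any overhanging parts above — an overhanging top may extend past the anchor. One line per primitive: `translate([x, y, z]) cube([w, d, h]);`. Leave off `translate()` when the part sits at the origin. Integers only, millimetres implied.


translate([255, 313, 0]) cube([749, 231, 186]);
translate([255, 544, 186]) cube([749, 231, 186]);
translate([255, 775, 372]) cube([749, 231, 186]);
translate([255, 1006, 558]) cube([749, 231, 186]);
translate([255, 1237, 744]) cube([749, 231, 186]);
translate([255, 1468, 930]) cube([749, 231, 186]);
translate([255, 1699, 1116]) cube([749, 231, 186]);


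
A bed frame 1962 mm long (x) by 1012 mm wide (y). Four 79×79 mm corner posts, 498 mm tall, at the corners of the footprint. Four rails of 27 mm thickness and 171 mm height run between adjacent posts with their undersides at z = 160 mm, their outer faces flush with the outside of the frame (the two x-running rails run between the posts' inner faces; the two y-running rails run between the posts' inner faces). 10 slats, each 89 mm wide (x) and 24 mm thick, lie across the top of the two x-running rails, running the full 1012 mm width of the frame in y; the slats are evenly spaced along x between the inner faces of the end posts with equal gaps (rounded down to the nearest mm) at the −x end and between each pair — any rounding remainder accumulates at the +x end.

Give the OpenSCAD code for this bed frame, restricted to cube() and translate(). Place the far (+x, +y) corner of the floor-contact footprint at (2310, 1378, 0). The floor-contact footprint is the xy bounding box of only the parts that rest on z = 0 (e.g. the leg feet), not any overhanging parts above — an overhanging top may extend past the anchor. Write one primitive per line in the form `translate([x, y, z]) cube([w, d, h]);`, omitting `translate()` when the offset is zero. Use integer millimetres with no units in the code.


translate([348, 366, 0]) cube([79, 79, 498]);
translate([348, 1299, 0]) cube([79, 79, 498]);
translate([2231, 366, 0]) cube([79, 79, 498]);
translate([2231, 1299, 0]) cube([79, 79, 498]);
translate([427, 366, 160]) cube([1804, 27, 171]);
translate([427, 1351, 160]) cube([1804, 27, 171]);
translate([348, 445, 160]) cube([27, 854, 171]);
translate([2283, 445, 160]) cube([27, 854, 171]);
translate([510, 366, 331]) cube([89, 1012, 24]);
translate([682, 366, 331]) cube([89, 1012, 24]);
translate([854, 366, 331]) cube([89, 1012, 24]);
translate([1026, 366, 331]) cube([89, 1012, 24]);
translate([1198, 366, 331]) cube([89, 1012, 24]);
translate([1370, 366, 331]) cube([89, 1012, 24]);
translate([1542, 366, 331]) cube([89, 1012, 24]);
translate([1714, 366, 331]) cube([89, 1012, 24]);
translate([1886, 366, 331]) cube([89, 1012, 24]);
translate([2058, 366, 331]) cube([89, 1012, 24]);


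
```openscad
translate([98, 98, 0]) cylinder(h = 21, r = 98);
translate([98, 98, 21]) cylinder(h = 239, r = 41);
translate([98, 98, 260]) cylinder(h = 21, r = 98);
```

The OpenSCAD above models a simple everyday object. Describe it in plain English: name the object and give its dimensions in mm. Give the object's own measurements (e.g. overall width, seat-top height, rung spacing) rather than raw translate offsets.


A spool: two coaxial disc flanges of radius 98 mm and thickness 21 mm, joined by a core cylinder of radius 41 mm and height 239 mm. The lower flange rests on z = 0 and the three cylinders share a vertical axis.


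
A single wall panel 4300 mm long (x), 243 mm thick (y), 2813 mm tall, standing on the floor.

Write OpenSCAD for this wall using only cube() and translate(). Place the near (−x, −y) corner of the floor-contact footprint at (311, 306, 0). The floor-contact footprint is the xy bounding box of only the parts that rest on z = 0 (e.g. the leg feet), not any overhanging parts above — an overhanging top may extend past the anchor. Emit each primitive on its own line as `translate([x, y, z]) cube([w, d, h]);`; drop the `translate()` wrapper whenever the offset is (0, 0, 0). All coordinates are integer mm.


translate([311, 306, 0]) cube([4300, 243, 2813]);


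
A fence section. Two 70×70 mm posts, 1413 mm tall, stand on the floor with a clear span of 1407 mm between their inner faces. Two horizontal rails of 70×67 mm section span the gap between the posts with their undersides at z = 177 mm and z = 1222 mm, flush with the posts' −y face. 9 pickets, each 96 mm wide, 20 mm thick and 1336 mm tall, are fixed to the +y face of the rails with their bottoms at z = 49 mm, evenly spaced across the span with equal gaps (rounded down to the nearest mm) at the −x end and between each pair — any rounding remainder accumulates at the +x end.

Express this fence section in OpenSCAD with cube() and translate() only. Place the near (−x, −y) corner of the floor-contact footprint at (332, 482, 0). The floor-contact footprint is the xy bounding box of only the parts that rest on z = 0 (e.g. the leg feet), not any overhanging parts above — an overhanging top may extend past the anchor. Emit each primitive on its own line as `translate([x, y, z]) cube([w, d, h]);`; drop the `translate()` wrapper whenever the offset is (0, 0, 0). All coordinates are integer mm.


translate([332, 482, 0]) cube([70, 70, 1413]);
translate([1809, 482, 0]) cube([70, 70, 1413]);
translate([402, 482, 177]) cube([1407, 70, 67]);
translate([402, 482, 1222]) cube([1407, 70, 67]);
translate([456, 552, 49]) cube([96, 20, 1336]);
translate([606, 552, 49]) cube([96, 20, 1336]);
translate([756, 552, 49]) cube([96, 20, 1336]);
translate([906, 552, 49]) cube([96, 20, 1336]);
translate([1056, 552, 49]) cube([96, 20, 1336]);
translate([1206, 552, 49]) cube([96, 20, 1336]);
translate([1356, 552, 49]) cube([96, 20, 1336]);
translate([1506, 552, 49]) cube([96, 20, 1336]);
translate([1656, 552, 49]) cube([96, 20, 1336]);


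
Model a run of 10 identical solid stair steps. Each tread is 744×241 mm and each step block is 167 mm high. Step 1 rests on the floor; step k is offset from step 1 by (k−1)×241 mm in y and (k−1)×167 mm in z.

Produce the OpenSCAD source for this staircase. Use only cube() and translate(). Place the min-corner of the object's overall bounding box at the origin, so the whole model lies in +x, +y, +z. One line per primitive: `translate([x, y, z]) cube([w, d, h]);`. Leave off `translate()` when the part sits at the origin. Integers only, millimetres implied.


cube([744, 241, 167]);
translate([0, 241, 167]) cube([744, 241, 167]);
translate([0, 482, 334]) cube([744, 241, 167]);
translate([0, 723, 501]) cube([744, 241, 167]);
translate([0, 964, 668]) cube([744, 241, 167]);
translate([0, 1205, 835]) cube([744, 241, 167]);
translate([0, 1446, 1002]) cube([744, 241, 167]);
translate([0, 1687, 1169]) cube([744, 241, 167]);
translate([0, 1928, 1336]) cube([744, 241, 167]);
translate([0, 2169, 1503]) cube([744, 241, 167]);


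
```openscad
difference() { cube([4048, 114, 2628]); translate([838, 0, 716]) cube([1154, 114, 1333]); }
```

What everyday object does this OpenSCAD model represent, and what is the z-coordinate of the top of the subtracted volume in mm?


A wall with a window opening. The window head height is 2049 mm.

A wall with a rectangular opening subtracted — a window. Sill at z = 716, opening 1333 mm tall, so the head is at 716 + 1333 = 2049 mm.


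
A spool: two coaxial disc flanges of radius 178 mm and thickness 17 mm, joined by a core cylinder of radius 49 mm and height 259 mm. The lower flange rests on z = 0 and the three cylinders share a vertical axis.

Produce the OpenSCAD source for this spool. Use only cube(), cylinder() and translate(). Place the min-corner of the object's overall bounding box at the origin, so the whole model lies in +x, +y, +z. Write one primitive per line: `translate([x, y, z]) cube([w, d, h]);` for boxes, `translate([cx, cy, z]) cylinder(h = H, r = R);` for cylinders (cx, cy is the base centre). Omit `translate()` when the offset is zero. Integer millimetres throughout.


translate([178, 178, 0]) cylinder(h = 17, r = 178);
translate([178, 178, 17]) cylinder(h = 259, r = 49);
translate([178, 178, 276]) cylinder(h = 17, r = 178);


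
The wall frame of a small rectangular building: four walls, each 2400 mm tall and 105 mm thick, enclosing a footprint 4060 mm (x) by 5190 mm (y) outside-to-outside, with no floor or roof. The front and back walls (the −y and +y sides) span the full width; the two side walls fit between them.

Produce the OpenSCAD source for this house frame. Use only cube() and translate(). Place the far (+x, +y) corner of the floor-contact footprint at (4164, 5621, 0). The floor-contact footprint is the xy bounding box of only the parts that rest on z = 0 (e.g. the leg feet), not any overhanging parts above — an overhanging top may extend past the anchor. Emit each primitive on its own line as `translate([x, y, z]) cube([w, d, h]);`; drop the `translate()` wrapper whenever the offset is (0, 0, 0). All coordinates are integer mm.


translate([104, 431, 0]) cube([4060, 105, 2400]);
translate([104, 5516, 0]) cube([4060, 105, 2400]);
translate([104, 536, 0]) cube([105, 4980, 2400]);
translate([4059, 536, 0]) cube([105, 4980, 2400]);


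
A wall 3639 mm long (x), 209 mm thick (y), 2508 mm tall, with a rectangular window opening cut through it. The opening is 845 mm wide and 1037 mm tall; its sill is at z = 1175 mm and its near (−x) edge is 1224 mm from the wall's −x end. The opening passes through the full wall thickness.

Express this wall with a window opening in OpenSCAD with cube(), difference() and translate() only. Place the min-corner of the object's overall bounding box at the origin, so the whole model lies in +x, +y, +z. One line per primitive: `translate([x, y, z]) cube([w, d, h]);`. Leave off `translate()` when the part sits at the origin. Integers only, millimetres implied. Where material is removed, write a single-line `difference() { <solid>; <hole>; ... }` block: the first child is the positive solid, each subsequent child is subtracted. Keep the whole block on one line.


difference() { cube([3639, 209, 2508]); translate([1224, 0, 1175]) cube([845, 209, 1037]); }


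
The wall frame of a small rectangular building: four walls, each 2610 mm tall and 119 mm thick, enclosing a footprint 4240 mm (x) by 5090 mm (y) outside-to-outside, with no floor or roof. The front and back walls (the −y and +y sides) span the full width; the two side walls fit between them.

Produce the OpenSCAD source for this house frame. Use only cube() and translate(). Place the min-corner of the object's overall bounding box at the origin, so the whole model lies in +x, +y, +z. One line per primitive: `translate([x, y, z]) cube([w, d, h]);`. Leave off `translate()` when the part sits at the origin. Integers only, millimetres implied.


cube([4240, 119, 2610]);
translate([0, 4971, 0]) cube([4240, 119, 2610]);
translate([0, 119, 0]) cube([119, 4852, 2610]);
translate([4121, 119, 0]) cube([119, 4852, 2610]);


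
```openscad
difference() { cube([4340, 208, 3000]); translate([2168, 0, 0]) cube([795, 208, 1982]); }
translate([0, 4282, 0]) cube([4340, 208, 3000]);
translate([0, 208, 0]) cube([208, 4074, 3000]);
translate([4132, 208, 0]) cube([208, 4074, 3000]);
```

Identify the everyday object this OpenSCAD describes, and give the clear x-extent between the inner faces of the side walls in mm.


A single room. The interior width is 3924 mm.

Four walls enclosing a rectangle with a door in the front wall — a room. Outside width 4340 minus two 208 mm walls gives 3924 mm.


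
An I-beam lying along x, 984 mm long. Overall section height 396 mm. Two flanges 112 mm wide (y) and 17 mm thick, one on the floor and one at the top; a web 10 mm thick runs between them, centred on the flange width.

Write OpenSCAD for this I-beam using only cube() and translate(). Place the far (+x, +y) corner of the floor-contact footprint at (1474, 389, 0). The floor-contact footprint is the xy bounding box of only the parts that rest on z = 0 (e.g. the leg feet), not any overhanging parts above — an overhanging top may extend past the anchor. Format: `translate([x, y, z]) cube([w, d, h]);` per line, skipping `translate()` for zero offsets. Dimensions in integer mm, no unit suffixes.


translate([490, 277, 0]) cube([984, 112, 17]);
translate([490, 328, 17]) cube([984, 10, 362]);
translate([490, 277, 379]) cube([984, 112, 17]);


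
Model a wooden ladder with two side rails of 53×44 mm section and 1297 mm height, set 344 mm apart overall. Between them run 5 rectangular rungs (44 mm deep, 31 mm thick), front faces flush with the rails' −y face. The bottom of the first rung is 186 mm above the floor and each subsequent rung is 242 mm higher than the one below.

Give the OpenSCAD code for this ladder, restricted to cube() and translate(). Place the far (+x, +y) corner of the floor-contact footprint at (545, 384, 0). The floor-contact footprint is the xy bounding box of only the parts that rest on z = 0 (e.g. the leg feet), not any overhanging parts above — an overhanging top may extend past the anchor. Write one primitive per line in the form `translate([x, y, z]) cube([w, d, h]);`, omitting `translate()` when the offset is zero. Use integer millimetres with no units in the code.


translate([201, 340, 0]) cube([53, 44, 1297]);
translate([492, 340, 0]) cube([53, 44, 1297]);
translate([254, 340, 186]) cube([238, 44, 31]);
translate([254, 340, 428]) cube([238, 44, 31]);
translate([254, 340, 670]) cube([238, 44, 31]);
translate([254, 340, 912]) cube([238, 44, 31]);
translate([254, 340, 1154]) cube([238, 44, 31]);


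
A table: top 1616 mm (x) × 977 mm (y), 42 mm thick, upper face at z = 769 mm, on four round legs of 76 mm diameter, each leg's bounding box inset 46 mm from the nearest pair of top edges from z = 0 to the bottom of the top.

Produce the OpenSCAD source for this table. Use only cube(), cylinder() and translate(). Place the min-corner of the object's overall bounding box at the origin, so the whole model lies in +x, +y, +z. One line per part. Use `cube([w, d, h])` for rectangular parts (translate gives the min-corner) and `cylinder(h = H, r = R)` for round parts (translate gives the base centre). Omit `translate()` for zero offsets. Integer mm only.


translate([0, 0, 727]) cube([1616, 977, 42]);
translate([84, 84, 0]) cylinder(h = 727, r = 38);
translate([1532, 84, 0]) cylinder(h = 727, r = 38);
translate([84, 893, 0]) cylinder(h = 727, r = 38);
translate([1532, 893, 0]) cylinder(h = 727, r = 38);


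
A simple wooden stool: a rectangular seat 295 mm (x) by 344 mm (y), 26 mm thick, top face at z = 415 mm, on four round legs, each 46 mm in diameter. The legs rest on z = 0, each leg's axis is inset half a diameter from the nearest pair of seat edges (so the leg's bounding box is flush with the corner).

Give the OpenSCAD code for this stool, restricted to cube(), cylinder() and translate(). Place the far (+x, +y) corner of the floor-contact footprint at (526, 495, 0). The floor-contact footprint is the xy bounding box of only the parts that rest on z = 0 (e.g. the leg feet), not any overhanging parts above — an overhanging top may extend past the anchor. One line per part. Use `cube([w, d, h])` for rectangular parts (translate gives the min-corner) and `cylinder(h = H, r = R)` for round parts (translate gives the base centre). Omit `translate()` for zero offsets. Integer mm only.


translate([231, 151, 389]) cube([295, 344, 26]);
translate([254, 174, 0]) cylinder(h = 389, r = 23);
translate([503, 174, 0]) cylinder(h = 389, r = 23);
translate([254, 472, 0]) cylinder(h = 389, r = 23);
translate([503, 472, 0]) cylinder(h = 389, r = 23);


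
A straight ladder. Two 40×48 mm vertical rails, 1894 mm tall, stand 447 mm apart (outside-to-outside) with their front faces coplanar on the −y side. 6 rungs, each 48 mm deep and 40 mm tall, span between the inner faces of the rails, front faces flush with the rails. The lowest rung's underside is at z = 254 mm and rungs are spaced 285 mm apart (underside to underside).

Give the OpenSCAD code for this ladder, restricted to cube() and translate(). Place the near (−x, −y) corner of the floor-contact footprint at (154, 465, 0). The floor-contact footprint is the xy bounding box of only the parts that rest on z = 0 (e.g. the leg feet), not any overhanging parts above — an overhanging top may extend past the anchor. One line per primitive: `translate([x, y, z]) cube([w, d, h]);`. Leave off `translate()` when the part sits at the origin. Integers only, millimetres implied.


translate([154, 465, 0]) cube([40, 48, 1894]);
translate([561, 465, 0]) cube([40, 48, 1894]);
translate([194, 465, 254]) cube([367, 48, 40]);
translate([194, 465, 539]) cube([367, 48, 40]);
translate([194, 465, 824]) cube([367, 48, 40]);
translate([194, 465, 1109]) cube([367, 48, 40]);
translate([194, 465, 1394]) cube([367, 48, 40]);
translate([194, 465, 1679]) cube([367, 48, 40]);


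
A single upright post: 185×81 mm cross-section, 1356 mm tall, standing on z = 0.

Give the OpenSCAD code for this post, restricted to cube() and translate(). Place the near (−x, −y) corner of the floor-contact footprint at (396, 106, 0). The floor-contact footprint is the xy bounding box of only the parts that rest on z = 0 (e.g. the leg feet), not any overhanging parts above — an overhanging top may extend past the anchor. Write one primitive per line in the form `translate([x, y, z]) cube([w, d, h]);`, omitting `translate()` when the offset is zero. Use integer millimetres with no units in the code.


translate([396, 106, 0]) cube([185, 81, 1356]);


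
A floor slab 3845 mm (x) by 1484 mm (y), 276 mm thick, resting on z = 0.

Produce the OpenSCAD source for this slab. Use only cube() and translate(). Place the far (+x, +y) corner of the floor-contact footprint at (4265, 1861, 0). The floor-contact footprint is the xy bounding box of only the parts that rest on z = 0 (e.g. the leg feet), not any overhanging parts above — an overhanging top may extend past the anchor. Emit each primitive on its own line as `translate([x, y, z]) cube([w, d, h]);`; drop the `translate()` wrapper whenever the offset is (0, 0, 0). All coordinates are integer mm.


translate([420, 377, 0]) cube([3845, 1484, 276]);


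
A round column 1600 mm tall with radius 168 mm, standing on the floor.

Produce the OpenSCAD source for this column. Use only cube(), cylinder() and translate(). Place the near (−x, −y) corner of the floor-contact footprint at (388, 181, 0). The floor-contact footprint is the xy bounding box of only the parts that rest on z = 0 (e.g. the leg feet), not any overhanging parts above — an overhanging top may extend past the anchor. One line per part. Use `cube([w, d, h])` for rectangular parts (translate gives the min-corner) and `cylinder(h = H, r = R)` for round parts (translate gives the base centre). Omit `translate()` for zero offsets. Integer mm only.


translate([556, 349, 0]) cylinder(h = 1600, r = 168);


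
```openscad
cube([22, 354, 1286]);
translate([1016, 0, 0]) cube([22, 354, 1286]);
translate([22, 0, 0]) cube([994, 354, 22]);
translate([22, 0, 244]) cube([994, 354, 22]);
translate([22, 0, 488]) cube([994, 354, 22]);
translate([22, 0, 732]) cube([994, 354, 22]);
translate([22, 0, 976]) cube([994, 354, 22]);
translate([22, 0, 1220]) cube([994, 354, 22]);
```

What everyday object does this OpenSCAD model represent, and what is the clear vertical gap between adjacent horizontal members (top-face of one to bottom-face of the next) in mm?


A bookshelf. The clear shelf gap is 222 mm.

Two tall side panels with 6 horizontal boards between them — a bookshelf. The first two shelf undersides are at z = 0 and z = 244; with shelf thickness 22, the clear gap is 244 − 0 − 22 = 222 mm.


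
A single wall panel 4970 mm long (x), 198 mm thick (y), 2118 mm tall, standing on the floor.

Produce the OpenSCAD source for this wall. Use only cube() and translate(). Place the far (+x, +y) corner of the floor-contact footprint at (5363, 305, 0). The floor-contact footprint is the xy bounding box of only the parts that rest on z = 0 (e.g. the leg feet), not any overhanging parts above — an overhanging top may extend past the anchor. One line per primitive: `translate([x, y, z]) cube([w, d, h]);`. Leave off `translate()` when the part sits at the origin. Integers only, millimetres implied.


translate([393, 107, 0]) cube([4970, 198, 2118]);


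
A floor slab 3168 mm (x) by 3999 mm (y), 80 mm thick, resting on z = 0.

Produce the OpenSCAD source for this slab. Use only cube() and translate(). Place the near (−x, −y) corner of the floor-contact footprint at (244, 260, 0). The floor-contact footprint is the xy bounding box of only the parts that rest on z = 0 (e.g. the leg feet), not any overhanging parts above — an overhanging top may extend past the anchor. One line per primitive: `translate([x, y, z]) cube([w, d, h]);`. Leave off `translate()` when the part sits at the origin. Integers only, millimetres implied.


translate([244, 260, 0]) cube([3168, 3999, 80]);


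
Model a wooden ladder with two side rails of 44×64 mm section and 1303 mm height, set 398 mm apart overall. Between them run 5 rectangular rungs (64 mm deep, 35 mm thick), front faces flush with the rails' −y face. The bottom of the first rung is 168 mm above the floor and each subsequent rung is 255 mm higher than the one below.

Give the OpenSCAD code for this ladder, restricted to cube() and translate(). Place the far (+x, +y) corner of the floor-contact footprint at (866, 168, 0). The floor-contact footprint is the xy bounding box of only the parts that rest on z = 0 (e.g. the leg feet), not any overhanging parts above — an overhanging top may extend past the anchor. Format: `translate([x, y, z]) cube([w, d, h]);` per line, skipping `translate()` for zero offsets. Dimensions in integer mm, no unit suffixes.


translate([468, 104, 0]) cube([44, 64, 1303]);
translate([822, 104, 0]) cube([44, 64, 1303]);
translate([512, 104, 168]) cube([310, 64, 35]);
translate([512, 104, 423]) cube([310, 64, 35]);
translate([512, 104, 678]) cube([310, 64, 35]);
translate([512, 104, 933]) cube([310, 64, 35]);
translate([512, 104, 1188]) cube([310, 64, 35]);


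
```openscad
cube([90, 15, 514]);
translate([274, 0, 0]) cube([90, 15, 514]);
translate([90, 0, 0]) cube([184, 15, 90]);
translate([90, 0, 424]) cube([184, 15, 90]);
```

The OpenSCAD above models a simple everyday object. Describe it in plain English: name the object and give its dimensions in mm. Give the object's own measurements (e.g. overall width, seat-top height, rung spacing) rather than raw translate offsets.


A rectangular picture frame lying in the x–z plane (depth along y). The opening is 184 mm wide (x) by 334 mm tall (z), surrounded by a border 90 mm wide on all four sides. The frame is 15 mm deep and is made of two full-height vertical stiles with two horizontal rails fitted between them.


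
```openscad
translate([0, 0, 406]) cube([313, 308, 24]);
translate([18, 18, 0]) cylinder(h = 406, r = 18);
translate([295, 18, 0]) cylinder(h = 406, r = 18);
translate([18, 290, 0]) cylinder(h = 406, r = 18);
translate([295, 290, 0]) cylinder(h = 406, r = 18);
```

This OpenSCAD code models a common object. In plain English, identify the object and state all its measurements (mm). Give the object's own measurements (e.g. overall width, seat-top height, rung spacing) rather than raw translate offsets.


A simple wooden stool: a rectangular seat 313 mm (x) by 308 mm (y), 24 mm thick, top face at z = 430 mm, on four round legs, each 36 mm in diameter. The legs rest on z = 0, each leg's axis is inset half a diameter from the nearest pair of seat edges (so the leg's bounding box is flush with the corner).


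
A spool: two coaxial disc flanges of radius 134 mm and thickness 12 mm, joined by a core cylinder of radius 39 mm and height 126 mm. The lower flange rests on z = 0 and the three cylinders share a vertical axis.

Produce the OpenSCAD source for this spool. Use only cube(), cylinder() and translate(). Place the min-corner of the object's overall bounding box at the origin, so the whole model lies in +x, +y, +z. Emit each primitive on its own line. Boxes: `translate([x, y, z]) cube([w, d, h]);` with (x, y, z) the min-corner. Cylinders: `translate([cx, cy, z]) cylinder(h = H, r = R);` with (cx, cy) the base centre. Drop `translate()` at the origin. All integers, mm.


translate([134, 134, 0]) cylinder(h = 12, r = 134);
translate([134, 134, 12]) cylinder(h = 126, r = 39);
translate([134, 134, 138]) cylinder(h = 12, r = 134);
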